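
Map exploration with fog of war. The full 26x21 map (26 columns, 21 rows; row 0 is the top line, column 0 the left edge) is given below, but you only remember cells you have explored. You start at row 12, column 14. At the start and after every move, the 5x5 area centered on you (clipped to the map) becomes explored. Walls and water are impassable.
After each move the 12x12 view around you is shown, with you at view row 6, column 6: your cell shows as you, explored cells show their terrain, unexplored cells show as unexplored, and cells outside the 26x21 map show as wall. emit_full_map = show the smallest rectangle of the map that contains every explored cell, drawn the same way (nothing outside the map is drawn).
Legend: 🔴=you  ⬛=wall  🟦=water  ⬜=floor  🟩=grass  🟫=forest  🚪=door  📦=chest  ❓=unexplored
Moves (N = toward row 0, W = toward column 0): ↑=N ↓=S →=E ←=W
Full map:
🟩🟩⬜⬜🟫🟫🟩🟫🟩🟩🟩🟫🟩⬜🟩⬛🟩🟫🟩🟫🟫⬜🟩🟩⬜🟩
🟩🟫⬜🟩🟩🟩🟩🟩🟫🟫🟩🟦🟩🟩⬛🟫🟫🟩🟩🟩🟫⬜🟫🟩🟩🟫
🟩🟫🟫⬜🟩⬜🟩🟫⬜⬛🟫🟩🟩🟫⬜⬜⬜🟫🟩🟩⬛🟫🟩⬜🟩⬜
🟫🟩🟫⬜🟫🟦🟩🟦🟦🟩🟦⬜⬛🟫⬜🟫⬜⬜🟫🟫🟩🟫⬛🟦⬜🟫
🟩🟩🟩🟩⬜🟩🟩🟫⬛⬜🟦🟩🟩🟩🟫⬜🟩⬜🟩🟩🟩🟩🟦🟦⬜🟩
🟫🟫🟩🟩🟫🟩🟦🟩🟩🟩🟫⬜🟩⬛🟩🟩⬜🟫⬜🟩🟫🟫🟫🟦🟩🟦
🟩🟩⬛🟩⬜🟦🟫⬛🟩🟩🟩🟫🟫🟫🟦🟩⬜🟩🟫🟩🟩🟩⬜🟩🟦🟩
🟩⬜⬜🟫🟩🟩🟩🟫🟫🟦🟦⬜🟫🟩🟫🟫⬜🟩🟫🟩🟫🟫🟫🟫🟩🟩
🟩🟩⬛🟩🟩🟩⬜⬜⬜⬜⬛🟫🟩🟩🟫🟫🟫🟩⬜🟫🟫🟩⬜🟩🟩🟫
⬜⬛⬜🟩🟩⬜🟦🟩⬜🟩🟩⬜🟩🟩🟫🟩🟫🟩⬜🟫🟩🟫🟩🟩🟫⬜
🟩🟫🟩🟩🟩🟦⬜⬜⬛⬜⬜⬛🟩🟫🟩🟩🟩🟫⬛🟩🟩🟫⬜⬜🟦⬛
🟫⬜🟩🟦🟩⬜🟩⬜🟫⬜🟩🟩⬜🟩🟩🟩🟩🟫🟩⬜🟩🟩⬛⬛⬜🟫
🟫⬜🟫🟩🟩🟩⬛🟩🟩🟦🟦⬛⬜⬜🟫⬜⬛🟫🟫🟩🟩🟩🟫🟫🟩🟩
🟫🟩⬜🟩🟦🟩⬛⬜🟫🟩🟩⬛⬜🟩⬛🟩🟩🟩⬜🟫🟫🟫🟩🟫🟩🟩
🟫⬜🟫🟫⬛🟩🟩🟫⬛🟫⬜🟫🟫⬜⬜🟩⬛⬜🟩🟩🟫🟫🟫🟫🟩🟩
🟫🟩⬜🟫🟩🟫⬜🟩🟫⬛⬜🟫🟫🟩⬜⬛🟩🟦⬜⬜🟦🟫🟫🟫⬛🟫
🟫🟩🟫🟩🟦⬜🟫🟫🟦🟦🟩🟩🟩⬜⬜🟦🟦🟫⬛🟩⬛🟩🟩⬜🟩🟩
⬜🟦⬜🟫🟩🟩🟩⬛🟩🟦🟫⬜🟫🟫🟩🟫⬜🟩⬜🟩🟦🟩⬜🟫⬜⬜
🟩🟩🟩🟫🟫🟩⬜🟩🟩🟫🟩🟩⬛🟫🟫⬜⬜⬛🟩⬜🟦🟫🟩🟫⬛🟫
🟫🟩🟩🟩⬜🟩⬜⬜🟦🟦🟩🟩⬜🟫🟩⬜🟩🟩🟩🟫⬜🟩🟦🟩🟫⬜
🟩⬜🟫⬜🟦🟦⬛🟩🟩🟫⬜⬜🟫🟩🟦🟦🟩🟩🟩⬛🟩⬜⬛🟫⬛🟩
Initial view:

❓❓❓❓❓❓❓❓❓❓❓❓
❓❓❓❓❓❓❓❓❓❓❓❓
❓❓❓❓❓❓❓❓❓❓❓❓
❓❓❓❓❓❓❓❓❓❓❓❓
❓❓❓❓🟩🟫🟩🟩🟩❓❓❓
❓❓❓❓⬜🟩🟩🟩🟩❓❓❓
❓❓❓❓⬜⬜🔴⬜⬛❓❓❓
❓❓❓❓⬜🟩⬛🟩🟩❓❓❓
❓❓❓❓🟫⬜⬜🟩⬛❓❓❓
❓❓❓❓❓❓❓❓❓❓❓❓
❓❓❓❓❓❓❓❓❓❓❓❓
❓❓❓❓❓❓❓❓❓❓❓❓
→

❓❓❓❓❓❓❓❓❓❓❓❓
❓❓❓❓❓❓❓❓❓❓❓❓
❓❓❓❓❓❓❓❓❓❓❓❓
❓❓❓❓❓❓❓❓❓❓❓❓
❓❓❓🟩🟫🟩🟩🟩🟫❓❓❓
❓❓❓⬜🟩🟩🟩🟩🟫❓❓❓
❓❓❓⬜⬜🟫🔴⬛🟫❓❓❓
❓❓❓⬜🟩⬛🟩🟩🟩❓❓❓
❓❓❓🟫⬜⬜🟩⬛⬜❓❓❓
❓❓❓❓❓❓❓❓❓❓❓❓
❓❓❓❓❓❓❓❓❓❓❓❓
❓❓❓❓❓❓❓❓❓❓❓❓

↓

❓❓❓❓❓❓❓❓❓❓❓❓
❓❓❓❓❓❓❓❓❓❓❓❓
❓❓❓❓❓❓❓❓❓❓❓❓
❓❓❓🟩🟫🟩🟩🟩🟫❓❓❓
❓❓❓⬜🟩🟩🟩🟩🟫❓❓❓
❓❓❓⬜⬜🟫⬜⬛🟫❓❓❓
❓❓❓⬜🟩⬛🔴🟩🟩❓❓❓
❓❓❓🟫⬜⬜🟩⬛⬜❓❓❓
❓❓❓❓🟩⬜⬛🟩🟦❓❓❓
❓❓❓❓❓❓❓❓❓❓❓❓
❓❓❓❓❓❓❓❓❓❓❓❓
❓❓❓❓❓❓❓❓❓❓❓❓

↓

❓❓❓❓❓❓❓❓❓❓❓❓
❓❓❓❓❓❓❓❓❓❓❓❓
❓❓❓🟩🟫🟩🟩🟩🟫❓❓❓
❓❓❓⬜🟩🟩🟩🟩🟫❓❓❓
❓❓❓⬜⬜🟫⬜⬛🟫❓❓❓
❓❓❓⬜🟩⬛🟩🟩🟩❓❓❓
❓❓❓🟫⬜⬜🔴⬛⬜❓❓❓
❓❓❓❓🟩⬜⬛🟩🟦❓❓❓
❓❓❓❓⬜⬜🟦🟦🟫❓❓❓
❓❓❓❓❓❓❓❓❓❓❓❓
❓❓❓❓❓❓❓❓❓❓❓❓
❓❓❓❓❓❓❓❓❓❓❓❓

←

❓❓❓❓❓❓❓❓❓❓❓❓
❓❓❓❓❓❓❓❓❓❓❓❓
❓❓❓❓🟩🟫🟩🟩🟩🟫❓❓
❓❓❓❓⬜🟩🟩🟩🟩🟫❓❓
❓❓❓❓⬜⬜🟫⬜⬛🟫❓❓
❓❓❓❓⬜🟩⬛🟩🟩🟩❓❓
❓❓❓❓🟫⬜🔴🟩⬛⬜❓❓
❓❓❓❓🟫🟩⬜⬛🟩🟦❓❓
❓❓❓❓🟩⬜⬜🟦🟦🟫❓❓
❓❓❓❓❓❓❓❓❓❓❓❓
❓❓❓❓❓❓❓❓❓❓❓❓
❓❓❓❓❓❓❓❓❓❓❓❓

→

❓❓❓❓❓❓❓❓❓❓❓❓
❓❓❓❓❓❓❓❓❓❓❓❓
❓❓❓🟩🟫🟩🟩🟩🟫❓❓❓
❓❓❓⬜🟩🟩🟩🟩🟫❓❓❓
❓❓❓⬜⬜🟫⬜⬛🟫❓❓❓
❓❓❓⬜🟩⬛🟩🟩🟩❓❓❓
❓❓❓🟫⬜⬜🔴⬛⬜❓❓❓
❓❓❓🟫🟩⬜⬛🟩🟦❓❓❓
❓❓❓🟩⬜⬜🟦🟦🟫❓❓❓
❓❓❓❓❓❓❓❓❓❓❓❓
❓❓❓❓❓❓❓❓❓❓❓❓
❓❓❓❓❓❓❓❓❓❓❓❓

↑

❓❓❓❓❓❓❓❓❓❓❓❓
❓❓❓❓❓❓❓❓❓❓❓❓
❓❓❓❓❓❓❓❓❓❓❓❓
❓❓❓🟩🟫🟩🟩🟩🟫❓❓❓
❓❓❓⬜🟩🟩🟩🟩🟫❓❓❓
❓❓❓⬜⬜🟫⬜⬛🟫❓❓❓
❓❓❓⬜🟩⬛🔴🟩🟩❓❓❓
❓❓❓🟫⬜⬜🟩⬛⬜❓❓❓
❓❓❓🟫🟩⬜⬛🟩🟦❓❓❓
❓❓❓🟩⬜⬜🟦🟦🟫❓❓❓
❓❓❓❓❓❓❓❓❓❓❓❓
❓❓❓❓❓❓❓❓❓❓❓❓

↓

❓❓❓❓❓❓❓❓❓❓❓❓
❓❓❓❓❓❓❓❓❓❓❓❓
❓❓❓🟩🟫🟩🟩🟩🟫❓❓❓
❓❓❓⬜🟩🟩🟩🟩🟫❓❓❓
❓❓❓⬜⬜🟫⬜⬛🟫❓❓❓
❓❓❓⬜🟩⬛🟩🟩🟩❓❓❓
❓❓❓🟫⬜⬜🔴⬛⬜❓❓❓
❓❓❓🟫🟩⬜⬛🟩🟦❓❓❓
❓❓❓🟩⬜⬜🟦🟦🟫❓❓❓
❓❓❓❓❓❓❓❓❓❓❓❓
❓❓❓❓❓❓❓❓❓❓❓❓
❓❓❓❓❓❓❓❓❓❓❓❓

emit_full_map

🟩🟫🟩🟩🟩🟫
⬜🟩🟩🟩🟩🟫
⬜⬜🟫⬜⬛🟫
⬜🟩⬛🟩🟩🟩
🟫⬜⬜🔴⬛⬜
🟫🟩⬜⬛🟩🟦
🟩⬜⬜🟦🟦🟫

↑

❓❓❓❓❓❓❓❓❓❓❓❓
❓❓❓❓❓❓❓❓❓❓❓❓
❓❓❓❓❓❓❓❓❓❓❓❓
❓❓❓🟩🟫🟩🟩🟩🟫❓❓❓
❓❓❓⬜🟩🟩🟩🟩🟫❓❓❓
❓❓❓⬜⬜🟫⬜⬛🟫❓❓❓
❓❓❓⬜🟩⬛🔴🟩🟩❓❓❓
❓❓❓🟫⬜⬜🟩⬛⬜❓❓❓
❓❓❓🟫🟩⬜⬛🟩🟦❓❓❓
❓❓❓🟩⬜⬜🟦🟦🟫❓❓❓
❓❓❓❓❓❓❓❓❓❓❓❓
❓❓❓❓❓❓❓❓❓❓❓❓


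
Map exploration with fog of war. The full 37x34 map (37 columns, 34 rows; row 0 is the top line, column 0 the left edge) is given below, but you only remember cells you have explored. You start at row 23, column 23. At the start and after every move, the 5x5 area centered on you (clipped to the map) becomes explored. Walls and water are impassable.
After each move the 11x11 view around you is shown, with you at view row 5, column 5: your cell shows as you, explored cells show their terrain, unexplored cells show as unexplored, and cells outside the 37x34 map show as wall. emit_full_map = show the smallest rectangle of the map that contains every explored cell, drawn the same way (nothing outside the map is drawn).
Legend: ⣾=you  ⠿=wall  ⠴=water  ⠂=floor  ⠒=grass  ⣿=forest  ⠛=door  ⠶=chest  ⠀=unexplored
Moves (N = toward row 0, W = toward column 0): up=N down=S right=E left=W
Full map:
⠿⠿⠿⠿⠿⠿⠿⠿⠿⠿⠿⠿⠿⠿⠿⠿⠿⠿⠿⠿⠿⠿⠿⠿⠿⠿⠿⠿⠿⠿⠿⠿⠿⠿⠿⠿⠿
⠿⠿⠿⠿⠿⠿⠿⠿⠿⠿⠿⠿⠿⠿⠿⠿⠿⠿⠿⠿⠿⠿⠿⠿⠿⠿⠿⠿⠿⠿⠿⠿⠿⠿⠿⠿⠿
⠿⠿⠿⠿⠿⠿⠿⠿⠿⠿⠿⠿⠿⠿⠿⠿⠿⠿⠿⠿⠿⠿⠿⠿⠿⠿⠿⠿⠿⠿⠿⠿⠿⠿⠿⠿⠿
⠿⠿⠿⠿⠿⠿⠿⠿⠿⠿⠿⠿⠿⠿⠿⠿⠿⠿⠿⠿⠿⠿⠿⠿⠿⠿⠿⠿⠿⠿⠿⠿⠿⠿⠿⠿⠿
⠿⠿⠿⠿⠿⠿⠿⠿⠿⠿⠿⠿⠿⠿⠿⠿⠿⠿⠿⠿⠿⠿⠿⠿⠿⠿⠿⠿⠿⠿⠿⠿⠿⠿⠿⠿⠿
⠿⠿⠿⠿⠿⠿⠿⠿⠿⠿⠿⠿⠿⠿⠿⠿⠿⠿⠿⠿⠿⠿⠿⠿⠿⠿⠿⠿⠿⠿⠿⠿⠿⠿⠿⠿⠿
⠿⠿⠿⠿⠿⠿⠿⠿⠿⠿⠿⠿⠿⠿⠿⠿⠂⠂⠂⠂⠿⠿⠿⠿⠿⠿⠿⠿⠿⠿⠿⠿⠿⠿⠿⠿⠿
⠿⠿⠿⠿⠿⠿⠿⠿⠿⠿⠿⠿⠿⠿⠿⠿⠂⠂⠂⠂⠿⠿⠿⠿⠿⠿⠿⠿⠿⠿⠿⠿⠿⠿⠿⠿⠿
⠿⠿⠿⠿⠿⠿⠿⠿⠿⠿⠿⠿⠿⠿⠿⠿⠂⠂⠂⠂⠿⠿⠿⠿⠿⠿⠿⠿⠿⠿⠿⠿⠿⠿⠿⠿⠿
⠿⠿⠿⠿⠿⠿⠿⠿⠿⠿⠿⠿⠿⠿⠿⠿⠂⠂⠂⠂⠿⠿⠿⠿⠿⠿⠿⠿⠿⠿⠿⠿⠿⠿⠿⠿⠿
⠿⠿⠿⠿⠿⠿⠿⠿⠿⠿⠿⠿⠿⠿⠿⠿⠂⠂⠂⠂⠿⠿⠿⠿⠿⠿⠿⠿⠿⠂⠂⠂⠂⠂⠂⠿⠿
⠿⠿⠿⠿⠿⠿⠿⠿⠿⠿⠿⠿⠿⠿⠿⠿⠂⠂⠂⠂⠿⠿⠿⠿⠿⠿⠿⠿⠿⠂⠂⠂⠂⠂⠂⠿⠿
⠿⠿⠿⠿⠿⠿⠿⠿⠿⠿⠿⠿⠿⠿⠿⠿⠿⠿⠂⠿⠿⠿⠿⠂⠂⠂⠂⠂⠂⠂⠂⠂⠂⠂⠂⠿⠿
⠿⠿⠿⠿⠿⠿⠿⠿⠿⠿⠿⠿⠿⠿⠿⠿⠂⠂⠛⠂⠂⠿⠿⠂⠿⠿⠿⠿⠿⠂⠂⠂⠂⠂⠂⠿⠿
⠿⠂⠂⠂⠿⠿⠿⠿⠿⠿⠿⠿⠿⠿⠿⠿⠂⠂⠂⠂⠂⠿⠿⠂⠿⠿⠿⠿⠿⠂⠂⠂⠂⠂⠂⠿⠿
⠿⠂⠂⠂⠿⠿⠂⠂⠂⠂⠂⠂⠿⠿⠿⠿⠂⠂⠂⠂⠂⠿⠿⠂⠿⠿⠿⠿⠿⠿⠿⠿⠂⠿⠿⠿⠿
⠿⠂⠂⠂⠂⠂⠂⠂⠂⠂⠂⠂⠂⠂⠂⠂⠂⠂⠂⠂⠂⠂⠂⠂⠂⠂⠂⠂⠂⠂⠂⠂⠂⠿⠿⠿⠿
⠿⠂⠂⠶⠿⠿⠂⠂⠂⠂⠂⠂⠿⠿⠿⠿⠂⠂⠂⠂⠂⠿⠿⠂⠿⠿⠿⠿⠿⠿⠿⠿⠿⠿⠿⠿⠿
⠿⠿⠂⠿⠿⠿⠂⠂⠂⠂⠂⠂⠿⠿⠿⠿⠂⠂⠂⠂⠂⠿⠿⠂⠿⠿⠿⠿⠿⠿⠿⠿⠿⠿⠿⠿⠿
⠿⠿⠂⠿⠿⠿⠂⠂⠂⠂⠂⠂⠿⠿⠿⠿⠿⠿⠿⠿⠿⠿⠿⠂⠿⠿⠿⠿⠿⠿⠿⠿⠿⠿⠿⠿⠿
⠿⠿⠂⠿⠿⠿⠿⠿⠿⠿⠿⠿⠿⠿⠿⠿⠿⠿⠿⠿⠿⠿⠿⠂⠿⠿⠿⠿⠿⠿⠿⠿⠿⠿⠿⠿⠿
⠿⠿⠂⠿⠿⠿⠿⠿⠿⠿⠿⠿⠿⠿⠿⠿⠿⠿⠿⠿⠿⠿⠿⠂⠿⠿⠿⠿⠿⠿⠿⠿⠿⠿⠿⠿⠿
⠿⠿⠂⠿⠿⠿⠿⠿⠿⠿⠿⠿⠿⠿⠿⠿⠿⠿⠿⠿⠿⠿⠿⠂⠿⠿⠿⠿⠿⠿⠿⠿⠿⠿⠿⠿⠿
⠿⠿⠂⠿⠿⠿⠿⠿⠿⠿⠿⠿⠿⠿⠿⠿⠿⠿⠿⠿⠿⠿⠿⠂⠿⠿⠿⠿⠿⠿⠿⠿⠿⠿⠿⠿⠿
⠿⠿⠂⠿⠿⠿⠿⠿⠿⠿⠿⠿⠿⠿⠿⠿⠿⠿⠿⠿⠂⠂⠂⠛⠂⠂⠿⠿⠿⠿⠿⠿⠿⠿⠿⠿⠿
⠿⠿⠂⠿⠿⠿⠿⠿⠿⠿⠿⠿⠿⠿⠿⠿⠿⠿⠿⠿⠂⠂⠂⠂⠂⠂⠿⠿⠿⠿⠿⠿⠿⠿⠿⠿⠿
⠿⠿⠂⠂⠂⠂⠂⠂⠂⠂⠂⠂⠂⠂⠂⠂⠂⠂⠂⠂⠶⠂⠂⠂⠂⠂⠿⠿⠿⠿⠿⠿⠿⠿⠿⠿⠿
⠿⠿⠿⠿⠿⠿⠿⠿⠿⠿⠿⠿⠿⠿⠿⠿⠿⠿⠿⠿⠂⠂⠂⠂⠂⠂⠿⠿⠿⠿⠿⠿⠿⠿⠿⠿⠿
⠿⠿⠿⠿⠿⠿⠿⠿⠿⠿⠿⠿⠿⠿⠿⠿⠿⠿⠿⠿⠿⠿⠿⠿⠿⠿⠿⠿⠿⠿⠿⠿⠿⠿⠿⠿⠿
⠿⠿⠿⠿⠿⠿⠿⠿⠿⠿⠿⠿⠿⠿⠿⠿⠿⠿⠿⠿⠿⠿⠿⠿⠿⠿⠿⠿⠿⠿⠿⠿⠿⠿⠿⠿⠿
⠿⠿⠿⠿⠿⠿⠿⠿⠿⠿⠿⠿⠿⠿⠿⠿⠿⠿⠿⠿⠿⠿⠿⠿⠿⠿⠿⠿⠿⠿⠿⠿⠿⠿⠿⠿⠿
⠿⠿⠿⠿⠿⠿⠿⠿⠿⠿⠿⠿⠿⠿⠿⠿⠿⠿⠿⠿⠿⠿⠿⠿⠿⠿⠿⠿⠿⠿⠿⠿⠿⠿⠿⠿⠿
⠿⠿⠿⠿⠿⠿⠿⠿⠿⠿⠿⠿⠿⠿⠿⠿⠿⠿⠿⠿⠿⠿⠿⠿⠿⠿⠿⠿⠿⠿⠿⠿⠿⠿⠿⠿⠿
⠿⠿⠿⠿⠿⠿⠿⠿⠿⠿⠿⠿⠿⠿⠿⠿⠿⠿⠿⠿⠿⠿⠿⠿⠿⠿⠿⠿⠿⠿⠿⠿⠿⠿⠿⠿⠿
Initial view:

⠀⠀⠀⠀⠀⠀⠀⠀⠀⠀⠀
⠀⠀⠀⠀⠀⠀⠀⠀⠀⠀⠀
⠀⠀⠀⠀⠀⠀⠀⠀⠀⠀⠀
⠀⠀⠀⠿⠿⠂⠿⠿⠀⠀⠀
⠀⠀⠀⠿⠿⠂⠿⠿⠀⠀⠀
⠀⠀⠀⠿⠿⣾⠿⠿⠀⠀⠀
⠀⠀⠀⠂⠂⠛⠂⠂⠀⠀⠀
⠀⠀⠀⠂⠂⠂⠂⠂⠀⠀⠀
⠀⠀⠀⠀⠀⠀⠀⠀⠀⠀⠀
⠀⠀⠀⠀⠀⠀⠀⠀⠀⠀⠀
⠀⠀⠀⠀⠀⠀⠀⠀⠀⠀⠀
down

⠀⠀⠀⠀⠀⠀⠀⠀⠀⠀⠀
⠀⠀⠀⠀⠀⠀⠀⠀⠀⠀⠀
⠀⠀⠀⠿⠿⠂⠿⠿⠀⠀⠀
⠀⠀⠀⠿⠿⠂⠿⠿⠀⠀⠀
⠀⠀⠀⠿⠿⠂⠿⠿⠀⠀⠀
⠀⠀⠀⠂⠂⣾⠂⠂⠀⠀⠀
⠀⠀⠀⠂⠂⠂⠂⠂⠀⠀⠀
⠀⠀⠀⠂⠂⠂⠂⠂⠀⠀⠀
⠀⠀⠀⠀⠀⠀⠀⠀⠀⠀⠀
⠀⠀⠀⠀⠀⠀⠀⠀⠀⠀⠀
⠀⠀⠀⠀⠀⠀⠀⠀⠀⠀⠀

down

⠀⠀⠀⠀⠀⠀⠀⠀⠀⠀⠀
⠀⠀⠀⠿⠿⠂⠿⠿⠀⠀⠀
⠀⠀⠀⠿⠿⠂⠿⠿⠀⠀⠀
⠀⠀⠀⠿⠿⠂⠿⠿⠀⠀⠀
⠀⠀⠀⠂⠂⠛⠂⠂⠀⠀⠀
⠀⠀⠀⠂⠂⣾⠂⠂⠀⠀⠀
⠀⠀⠀⠂⠂⠂⠂⠂⠀⠀⠀
⠀⠀⠀⠂⠂⠂⠂⠂⠀⠀⠀
⠀⠀⠀⠀⠀⠀⠀⠀⠀⠀⠀
⠀⠀⠀⠀⠀⠀⠀⠀⠀⠀⠀
⠀⠀⠀⠀⠀⠀⠀⠀⠀⠀⠀

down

⠀⠀⠀⠿⠿⠂⠿⠿⠀⠀⠀
⠀⠀⠀⠿⠿⠂⠿⠿⠀⠀⠀
⠀⠀⠀⠿⠿⠂⠿⠿⠀⠀⠀
⠀⠀⠀⠂⠂⠛⠂⠂⠀⠀⠀
⠀⠀⠀⠂⠂⠂⠂⠂⠀⠀⠀
⠀⠀⠀⠂⠂⣾⠂⠂⠀⠀⠀
⠀⠀⠀⠂⠂⠂⠂⠂⠀⠀⠀
⠀⠀⠀⠿⠿⠿⠿⠿⠀⠀⠀
⠀⠀⠀⠀⠀⠀⠀⠀⠀⠀⠀
⠀⠀⠀⠀⠀⠀⠀⠀⠀⠀⠀
⠀⠀⠀⠀⠀⠀⠀⠀⠀⠀⠀

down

⠀⠀⠀⠿⠿⠂⠿⠿⠀⠀⠀
⠀⠀⠀⠿⠿⠂⠿⠿⠀⠀⠀
⠀⠀⠀⠂⠂⠛⠂⠂⠀⠀⠀
⠀⠀⠀⠂⠂⠂⠂⠂⠀⠀⠀
⠀⠀⠀⠂⠂⠂⠂⠂⠀⠀⠀
⠀⠀⠀⠂⠂⣾⠂⠂⠀⠀⠀
⠀⠀⠀⠿⠿⠿⠿⠿⠀⠀⠀
⠀⠀⠀⠿⠿⠿⠿⠿⠀⠀⠀
⠀⠀⠀⠀⠀⠀⠀⠀⠀⠀⠀
⠀⠀⠀⠀⠀⠀⠀⠀⠀⠀⠀
⠀⠀⠀⠀⠀⠀⠀⠀⠀⠀⠀

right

⠀⠀⠿⠿⠂⠿⠿⠀⠀⠀⠀
⠀⠀⠿⠿⠂⠿⠿⠀⠀⠀⠀
⠀⠀⠂⠂⠛⠂⠂⠀⠀⠀⠀
⠀⠀⠂⠂⠂⠂⠂⠿⠀⠀⠀
⠀⠀⠂⠂⠂⠂⠂⠿⠀⠀⠀
⠀⠀⠂⠂⠂⣾⠂⠿⠀⠀⠀
⠀⠀⠿⠿⠿⠿⠿⠿⠀⠀⠀
⠀⠀⠿⠿⠿⠿⠿⠿⠀⠀⠀
⠀⠀⠀⠀⠀⠀⠀⠀⠀⠀⠀
⠀⠀⠀⠀⠀⠀⠀⠀⠀⠀⠀
⠀⠀⠀⠀⠀⠀⠀⠀⠀⠀⠀

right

⠀⠿⠿⠂⠿⠿⠀⠀⠀⠀⠀
⠀⠿⠿⠂⠿⠿⠀⠀⠀⠀⠀
⠀⠂⠂⠛⠂⠂⠀⠀⠀⠀⠀
⠀⠂⠂⠂⠂⠂⠿⠿⠀⠀⠀
⠀⠂⠂⠂⠂⠂⠿⠿⠀⠀⠀
⠀⠂⠂⠂⠂⣾⠿⠿⠀⠀⠀
⠀⠿⠿⠿⠿⠿⠿⠿⠀⠀⠀
⠀⠿⠿⠿⠿⠿⠿⠿⠀⠀⠀
⠀⠀⠀⠀⠀⠀⠀⠀⠀⠀⠀
⠀⠀⠀⠀⠀⠀⠀⠀⠀⠀⠀
⠀⠀⠀⠀⠀⠀⠀⠀⠀⠀⠀

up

⠀⠿⠿⠂⠿⠿⠀⠀⠀⠀⠀
⠀⠿⠿⠂⠿⠿⠀⠀⠀⠀⠀
⠀⠿⠿⠂⠿⠿⠀⠀⠀⠀⠀
⠀⠂⠂⠛⠂⠂⠿⠿⠀⠀⠀
⠀⠂⠂⠂⠂⠂⠿⠿⠀⠀⠀
⠀⠂⠂⠂⠂⣾⠿⠿⠀⠀⠀
⠀⠂⠂⠂⠂⠂⠿⠿⠀⠀⠀
⠀⠿⠿⠿⠿⠿⠿⠿⠀⠀⠀
⠀⠿⠿⠿⠿⠿⠿⠿⠀⠀⠀
⠀⠀⠀⠀⠀⠀⠀⠀⠀⠀⠀
⠀⠀⠀⠀⠀⠀⠀⠀⠀⠀⠀

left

⠀⠀⠿⠿⠂⠿⠿⠀⠀⠀⠀
⠀⠀⠿⠿⠂⠿⠿⠀⠀⠀⠀
⠀⠀⠿⠿⠂⠿⠿⠀⠀⠀⠀
⠀⠀⠂⠂⠛⠂⠂⠿⠿⠀⠀
⠀⠀⠂⠂⠂⠂⠂⠿⠿⠀⠀
⠀⠀⠂⠂⠂⣾⠂⠿⠿⠀⠀
⠀⠀⠂⠂⠂⠂⠂⠿⠿⠀⠀
⠀⠀⠿⠿⠿⠿⠿⠿⠿⠀⠀
⠀⠀⠿⠿⠿⠿⠿⠿⠿⠀⠀
⠀⠀⠀⠀⠀⠀⠀⠀⠀⠀⠀
⠀⠀⠀⠀⠀⠀⠀⠀⠀⠀⠀

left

⠀⠀⠀⠿⠿⠂⠿⠿⠀⠀⠀
⠀⠀⠀⠿⠿⠂⠿⠿⠀⠀⠀
⠀⠀⠀⠿⠿⠂⠿⠿⠀⠀⠀
⠀⠀⠀⠂⠂⠛⠂⠂⠿⠿⠀
⠀⠀⠀⠂⠂⠂⠂⠂⠿⠿⠀
⠀⠀⠀⠂⠂⣾⠂⠂⠿⠿⠀
⠀⠀⠀⠂⠂⠂⠂⠂⠿⠿⠀
⠀⠀⠀⠿⠿⠿⠿⠿⠿⠿⠀
⠀⠀⠀⠿⠿⠿⠿⠿⠿⠿⠀
⠀⠀⠀⠀⠀⠀⠀⠀⠀⠀⠀
⠀⠀⠀⠀⠀⠀⠀⠀⠀⠀⠀

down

⠀⠀⠀⠿⠿⠂⠿⠿⠀⠀⠀
⠀⠀⠀⠿⠿⠂⠿⠿⠀⠀⠀
⠀⠀⠀⠂⠂⠛⠂⠂⠿⠿⠀
⠀⠀⠀⠂⠂⠂⠂⠂⠿⠿⠀
⠀⠀⠀⠂⠂⠂⠂⠂⠿⠿⠀
⠀⠀⠀⠂⠂⣾⠂⠂⠿⠿⠀
⠀⠀⠀⠿⠿⠿⠿⠿⠿⠿⠀
⠀⠀⠀⠿⠿⠿⠿⠿⠿⠿⠀
⠀⠀⠀⠀⠀⠀⠀⠀⠀⠀⠀
⠀⠀⠀⠀⠀⠀⠀⠀⠀⠀⠀
⠀⠀⠀⠀⠀⠀⠀⠀⠀⠀⠀

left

⠀⠀⠀⠀⠿⠿⠂⠿⠿⠀⠀
⠀⠀⠀⠀⠿⠿⠂⠿⠿⠀⠀
⠀⠀⠀⠀⠂⠂⠛⠂⠂⠿⠿
⠀⠀⠀⠂⠂⠂⠂⠂⠂⠿⠿
⠀⠀⠀⠶⠂⠂⠂⠂⠂⠿⠿
⠀⠀⠀⠂⠂⣾⠂⠂⠂⠿⠿
⠀⠀⠀⠿⠿⠿⠿⠿⠿⠿⠿
⠀⠀⠀⠿⠿⠿⠿⠿⠿⠿⠿
⠀⠀⠀⠀⠀⠀⠀⠀⠀⠀⠀
⠀⠀⠀⠀⠀⠀⠀⠀⠀⠀⠀
⠀⠀⠀⠀⠀⠀⠀⠀⠀⠀⠀

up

⠀⠀⠀⠀⠿⠿⠂⠿⠿⠀⠀
⠀⠀⠀⠀⠿⠿⠂⠿⠿⠀⠀
⠀⠀⠀⠀⠿⠿⠂⠿⠿⠀⠀
⠀⠀⠀⠂⠂⠂⠛⠂⠂⠿⠿
⠀⠀⠀⠂⠂⠂⠂⠂⠂⠿⠿
⠀⠀⠀⠶⠂⣾⠂⠂⠂⠿⠿
⠀⠀⠀⠂⠂⠂⠂⠂⠂⠿⠿
⠀⠀⠀⠿⠿⠿⠿⠿⠿⠿⠿
⠀⠀⠀⠿⠿⠿⠿⠿⠿⠿⠿
⠀⠀⠀⠀⠀⠀⠀⠀⠀⠀⠀
⠀⠀⠀⠀⠀⠀⠀⠀⠀⠀⠀

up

⠀⠀⠀⠀⠀⠀⠀⠀⠀⠀⠀
⠀⠀⠀⠀⠿⠿⠂⠿⠿⠀⠀
⠀⠀⠀⠀⠿⠿⠂⠿⠿⠀⠀
⠀⠀⠀⠿⠿⠿⠂⠿⠿⠀⠀
⠀⠀⠀⠂⠂⠂⠛⠂⠂⠿⠿
⠀⠀⠀⠂⠂⣾⠂⠂⠂⠿⠿
⠀⠀⠀⠶⠂⠂⠂⠂⠂⠿⠿
⠀⠀⠀⠂⠂⠂⠂⠂⠂⠿⠿
⠀⠀⠀⠿⠿⠿⠿⠿⠿⠿⠿
⠀⠀⠀⠿⠿⠿⠿⠿⠿⠿⠿
⠀⠀⠀⠀⠀⠀⠀⠀⠀⠀⠀

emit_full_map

⠀⠿⠿⠂⠿⠿⠀⠀
⠀⠿⠿⠂⠿⠿⠀⠀
⠿⠿⠿⠂⠿⠿⠀⠀
⠂⠂⠂⠛⠂⠂⠿⠿
⠂⠂⣾⠂⠂⠂⠿⠿
⠶⠂⠂⠂⠂⠂⠿⠿
⠂⠂⠂⠂⠂⠂⠿⠿
⠿⠿⠿⠿⠿⠿⠿⠿
⠿⠿⠿⠿⠿⠿⠿⠿

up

⠀⠀⠀⠀⠀⠀⠀⠀⠀⠀⠀
⠀⠀⠀⠀⠀⠀⠀⠀⠀⠀⠀
⠀⠀⠀⠀⠿⠿⠂⠿⠿⠀⠀
⠀⠀⠀⠿⠿⠿⠂⠿⠿⠀⠀
⠀⠀⠀⠿⠿⠿⠂⠿⠿⠀⠀
⠀⠀⠀⠂⠂⣾⠛⠂⠂⠿⠿
⠀⠀⠀⠂⠂⠂⠂⠂⠂⠿⠿
⠀⠀⠀⠶⠂⠂⠂⠂⠂⠿⠿
⠀⠀⠀⠂⠂⠂⠂⠂⠂⠿⠿
⠀⠀⠀⠿⠿⠿⠿⠿⠿⠿⠿
⠀⠀⠀⠿⠿⠿⠿⠿⠿⠿⠿

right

⠀⠀⠀⠀⠀⠀⠀⠀⠀⠀⠀
⠀⠀⠀⠀⠀⠀⠀⠀⠀⠀⠀
⠀⠀⠀⠿⠿⠂⠿⠿⠀⠀⠀
⠀⠀⠿⠿⠿⠂⠿⠿⠀⠀⠀
⠀⠀⠿⠿⠿⠂⠿⠿⠀⠀⠀
⠀⠀⠂⠂⠂⣾⠂⠂⠿⠿⠀
⠀⠀⠂⠂⠂⠂⠂⠂⠿⠿⠀
⠀⠀⠶⠂⠂⠂⠂⠂⠿⠿⠀
⠀⠀⠂⠂⠂⠂⠂⠂⠿⠿⠀
⠀⠀⠿⠿⠿⠿⠿⠿⠿⠿⠀
⠀⠀⠿⠿⠿⠿⠿⠿⠿⠿⠀

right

⠀⠀⠀⠀⠀⠀⠀⠀⠀⠀⠀
⠀⠀⠀⠀⠀⠀⠀⠀⠀⠀⠀
⠀⠀⠿⠿⠂⠿⠿⠀⠀⠀⠀
⠀⠿⠿⠿⠂⠿⠿⠿⠀⠀⠀
⠀⠿⠿⠿⠂⠿⠿⠿⠀⠀⠀
⠀⠂⠂⠂⠛⣾⠂⠿⠿⠀⠀
⠀⠂⠂⠂⠂⠂⠂⠿⠿⠀⠀
⠀⠶⠂⠂⠂⠂⠂⠿⠿⠀⠀
⠀⠂⠂⠂⠂⠂⠂⠿⠿⠀⠀
⠀⠿⠿⠿⠿⠿⠿⠿⠿⠀⠀
⠀⠿⠿⠿⠿⠿⠿⠿⠿⠀⠀

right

⠀⠀⠀⠀⠀⠀⠀⠀⠀⠀⠀
⠀⠀⠀⠀⠀⠀⠀⠀⠀⠀⠀
⠀⠿⠿⠂⠿⠿⠀⠀⠀⠀⠀
⠿⠿⠿⠂⠿⠿⠿⠿⠀⠀⠀
⠿⠿⠿⠂⠿⠿⠿⠿⠀⠀⠀
⠂⠂⠂⠛⠂⣾⠿⠿⠀⠀⠀
⠂⠂⠂⠂⠂⠂⠿⠿⠀⠀⠀
⠶⠂⠂⠂⠂⠂⠿⠿⠀⠀⠀
⠂⠂⠂⠂⠂⠂⠿⠿⠀⠀⠀
⠿⠿⠿⠿⠿⠿⠿⠿⠀⠀⠀
⠿⠿⠿⠿⠿⠿⠿⠿⠀⠀⠀

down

⠀⠀⠀⠀⠀⠀⠀⠀⠀⠀⠀
⠀⠿⠿⠂⠿⠿⠀⠀⠀⠀⠀
⠿⠿⠿⠂⠿⠿⠿⠿⠀⠀⠀
⠿⠿⠿⠂⠿⠿⠿⠿⠀⠀⠀
⠂⠂⠂⠛⠂⠂⠿⠿⠀⠀⠀
⠂⠂⠂⠂⠂⣾⠿⠿⠀⠀⠀
⠶⠂⠂⠂⠂⠂⠿⠿⠀⠀⠀
⠂⠂⠂⠂⠂⠂⠿⠿⠀⠀⠀
⠿⠿⠿⠿⠿⠿⠿⠿⠀⠀⠀
⠿⠿⠿⠿⠿⠿⠿⠿⠀⠀⠀
⠀⠀⠀⠀⠀⠀⠀⠀⠀⠀⠀

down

⠀⠿⠿⠂⠿⠿⠀⠀⠀⠀⠀
⠿⠿⠿⠂⠿⠿⠿⠿⠀⠀⠀
⠿⠿⠿⠂⠿⠿⠿⠿⠀⠀⠀
⠂⠂⠂⠛⠂⠂⠿⠿⠀⠀⠀
⠂⠂⠂⠂⠂⠂⠿⠿⠀⠀⠀
⠶⠂⠂⠂⠂⣾⠿⠿⠀⠀⠀
⠂⠂⠂⠂⠂⠂⠿⠿⠀⠀⠀
⠿⠿⠿⠿⠿⠿⠿⠿⠀⠀⠀
⠿⠿⠿⠿⠿⠿⠿⠿⠀⠀⠀
⠀⠀⠀⠀⠀⠀⠀⠀⠀⠀⠀
⠀⠀⠀⠀⠀⠀⠀⠀⠀⠀⠀

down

⠿⠿⠿⠂⠿⠿⠿⠿⠀⠀⠀
⠿⠿⠿⠂⠿⠿⠿⠿⠀⠀⠀
⠂⠂⠂⠛⠂⠂⠿⠿⠀⠀⠀
⠂⠂⠂⠂⠂⠂⠿⠿⠀⠀⠀
⠶⠂⠂⠂⠂⠂⠿⠿⠀⠀⠀
⠂⠂⠂⠂⠂⣾⠿⠿⠀⠀⠀
⠿⠿⠿⠿⠿⠿⠿⠿⠀⠀⠀
⠿⠿⠿⠿⠿⠿⠿⠿⠀⠀⠀
⠀⠀⠀⠀⠀⠀⠀⠀⠀⠀⠀
⠀⠀⠀⠀⠀⠀⠀⠀⠀⠀⠀
⠀⠀⠀⠀⠀⠀⠀⠀⠀⠀⠀

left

⠀⠿⠿⠿⠂⠿⠿⠿⠿⠀⠀
⠀⠿⠿⠿⠂⠿⠿⠿⠿⠀⠀
⠀⠂⠂⠂⠛⠂⠂⠿⠿⠀⠀
⠀⠂⠂⠂⠂⠂⠂⠿⠿⠀⠀
⠀⠶⠂⠂⠂⠂⠂⠿⠿⠀⠀
⠀⠂⠂⠂⠂⣾⠂⠿⠿⠀⠀
⠀⠿⠿⠿⠿⠿⠿⠿⠿⠀⠀
⠀⠿⠿⠿⠿⠿⠿⠿⠿⠀⠀
⠀⠀⠀⠀⠀⠀⠀⠀⠀⠀⠀
⠀⠀⠀⠀⠀⠀⠀⠀⠀⠀⠀
⠀⠀⠀⠀⠀⠀⠀⠀⠀⠀⠀

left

⠀⠀⠿⠿⠿⠂⠿⠿⠿⠿⠀
⠀⠀⠿⠿⠿⠂⠿⠿⠿⠿⠀
⠀⠀⠂⠂⠂⠛⠂⠂⠿⠿⠀
⠀⠀⠂⠂⠂⠂⠂⠂⠿⠿⠀
⠀⠀⠶⠂⠂⠂⠂⠂⠿⠿⠀
⠀⠀⠂⠂⠂⣾⠂⠂⠿⠿⠀
⠀⠀⠿⠿⠿⠿⠿⠿⠿⠿⠀
⠀⠀⠿⠿⠿⠿⠿⠿⠿⠿⠀
⠀⠀⠀⠀⠀⠀⠀⠀⠀⠀⠀
⠀⠀⠀⠀⠀⠀⠀⠀⠀⠀⠀
⠀⠀⠀⠀⠀⠀⠀⠀⠀⠀⠀

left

⠀⠀⠀⠿⠿⠿⠂⠿⠿⠿⠿
⠀⠀⠀⠿⠿⠿⠂⠿⠿⠿⠿
⠀⠀⠀⠂⠂⠂⠛⠂⠂⠿⠿
⠀⠀⠀⠂⠂⠂⠂⠂⠂⠿⠿
⠀⠀⠀⠶⠂⠂⠂⠂⠂⠿⠿
⠀⠀⠀⠂⠂⣾⠂⠂⠂⠿⠿
⠀⠀⠀⠿⠿⠿⠿⠿⠿⠿⠿
⠀⠀⠀⠿⠿⠿⠿⠿⠿⠿⠿
⠀⠀⠀⠀⠀⠀⠀⠀⠀⠀⠀
⠀⠀⠀⠀⠀⠀⠀⠀⠀⠀⠀
⠀⠀⠀⠀⠀⠀⠀⠀⠀⠀⠀

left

⠀⠀⠀⠀⠿⠿⠿⠂⠿⠿⠿
⠀⠀⠀⠀⠿⠿⠿⠂⠿⠿⠿
⠀⠀⠀⠀⠂⠂⠂⠛⠂⠂⠿
⠀⠀⠀⠿⠂⠂⠂⠂⠂⠂⠿
⠀⠀⠀⠂⠶⠂⠂⠂⠂⠂⠿
⠀⠀⠀⠿⠂⣾⠂⠂⠂⠂⠿
⠀⠀⠀⠿⠿⠿⠿⠿⠿⠿⠿
⠀⠀⠀⠿⠿⠿⠿⠿⠿⠿⠿
⠀⠀⠀⠀⠀⠀⠀⠀⠀⠀⠀
⠀⠀⠀⠀⠀⠀⠀⠀⠀⠀⠀
⠀⠀⠀⠀⠀⠀⠀⠀⠀⠀⠀

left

⠀⠀⠀⠀⠀⠿⠿⠿⠂⠿⠿
⠀⠀⠀⠀⠀⠿⠿⠿⠂⠿⠿
⠀⠀⠀⠀⠀⠂⠂⠂⠛⠂⠂
⠀⠀⠀⠿⠿⠂⠂⠂⠂⠂⠂
⠀⠀⠀⠂⠂⠶⠂⠂⠂⠂⠂
⠀⠀⠀⠿⠿⣾⠂⠂⠂⠂⠂
⠀⠀⠀⠿⠿⠿⠿⠿⠿⠿⠿
⠀⠀⠀⠿⠿⠿⠿⠿⠿⠿⠿
⠀⠀⠀⠀⠀⠀⠀⠀⠀⠀⠀
⠀⠀⠀⠀⠀⠀⠀⠀⠀⠀⠀
⠀⠀⠀⠀⠀⠀⠀⠀⠀⠀⠀

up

⠀⠀⠀⠀⠀⠀⠿⠿⠂⠿⠿
⠀⠀⠀⠀⠀⠿⠿⠿⠂⠿⠿
⠀⠀⠀⠀⠀⠿⠿⠿⠂⠿⠿
⠀⠀⠀⠿⠿⠂⠂⠂⠛⠂⠂
⠀⠀⠀⠿⠿⠂⠂⠂⠂⠂⠂
⠀⠀⠀⠂⠂⣾⠂⠂⠂⠂⠂
⠀⠀⠀⠿⠿⠂⠂⠂⠂⠂⠂
⠀⠀⠀⠿⠿⠿⠿⠿⠿⠿⠿
⠀⠀⠀⠿⠿⠿⠿⠿⠿⠿⠿
⠀⠀⠀⠀⠀⠀⠀⠀⠀⠀⠀
⠀⠀⠀⠀⠀⠀⠀⠀⠀⠀⠀

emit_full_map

⠀⠀⠀⠿⠿⠂⠿⠿⠀⠀
⠀⠀⠿⠿⠿⠂⠿⠿⠿⠿
⠀⠀⠿⠿⠿⠂⠿⠿⠿⠿
⠿⠿⠂⠂⠂⠛⠂⠂⠿⠿
⠿⠿⠂⠂⠂⠂⠂⠂⠿⠿
⠂⠂⣾⠂⠂⠂⠂⠂⠿⠿
⠿⠿⠂⠂⠂⠂⠂⠂⠿⠿
⠿⠿⠿⠿⠿⠿⠿⠿⠿⠿
⠿⠿⠿⠿⠿⠿⠿⠿⠿⠿

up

⠀⠀⠀⠀⠀⠀⠀⠀⠀⠀⠀
⠀⠀⠀⠀⠀⠀⠿⠿⠂⠿⠿
⠀⠀⠀⠀⠀⠿⠿⠿⠂⠿⠿
⠀⠀⠀⠿⠿⠿⠿⠿⠂⠿⠿
⠀⠀⠀⠿⠿⠂⠂⠂⠛⠂⠂
⠀⠀⠀⠿⠿⣾⠂⠂⠂⠂⠂
⠀⠀⠀⠂⠂⠶⠂⠂⠂⠂⠂
⠀⠀⠀⠿⠿⠂⠂⠂⠂⠂⠂
⠀⠀⠀⠿⠿⠿⠿⠿⠿⠿⠿
⠀⠀⠀⠿⠿⠿⠿⠿⠿⠿⠿
⠀⠀⠀⠀⠀⠀⠀⠀⠀⠀⠀

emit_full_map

⠀⠀⠀⠿⠿⠂⠿⠿⠀⠀
⠀⠀⠿⠿⠿⠂⠿⠿⠿⠿
⠿⠿⠿⠿⠿⠂⠿⠿⠿⠿
⠿⠿⠂⠂⠂⠛⠂⠂⠿⠿
⠿⠿⣾⠂⠂⠂⠂⠂⠿⠿
⠂⠂⠶⠂⠂⠂⠂⠂⠿⠿
⠿⠿⠂⠂⠂⠂⠂⠂⠿⠿
⠿⠿⠿⠿⠿⠿⠿⠿⠿⠿
⠿⠿⠿⠿⠿⠿⠿⠿⠿⠿


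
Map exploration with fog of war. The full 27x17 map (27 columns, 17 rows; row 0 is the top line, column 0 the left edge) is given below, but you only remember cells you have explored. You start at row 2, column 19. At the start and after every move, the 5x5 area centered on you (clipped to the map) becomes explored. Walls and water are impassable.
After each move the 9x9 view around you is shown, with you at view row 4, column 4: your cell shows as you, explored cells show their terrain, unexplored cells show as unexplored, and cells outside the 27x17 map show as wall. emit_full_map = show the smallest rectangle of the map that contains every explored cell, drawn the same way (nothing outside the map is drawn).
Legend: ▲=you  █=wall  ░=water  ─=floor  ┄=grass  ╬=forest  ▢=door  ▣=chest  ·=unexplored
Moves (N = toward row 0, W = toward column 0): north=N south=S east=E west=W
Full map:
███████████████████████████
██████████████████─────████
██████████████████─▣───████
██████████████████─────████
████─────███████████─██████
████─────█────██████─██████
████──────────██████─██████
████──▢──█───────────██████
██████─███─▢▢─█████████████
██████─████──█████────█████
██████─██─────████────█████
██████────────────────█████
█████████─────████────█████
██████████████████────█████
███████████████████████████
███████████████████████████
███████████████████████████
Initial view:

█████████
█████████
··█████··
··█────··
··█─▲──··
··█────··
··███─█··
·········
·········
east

█████████
█████████
·██████··
·█─────··
·█─▣▲──··
·█─────··
·███─██··
·········
·········

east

█████████
█████████
███████··
█─────█··
█─▣─▲─█··
█─────█··
███─███··
·········
·········

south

█████████
███████··
█─────█··
█─▣───█··
█───▲─█··
███─███··
··█─███··
·········
·········

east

█████████
██████···
─────██··
─▣───██··
────▲██··
██─████··
·█─████··
·········
·········

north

█████████
█████████
███████··
─────██··
─▣──▲██··
─────██··
██─████··
·█─████··
·········

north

█████████
█████████
█████████
███████··
────▲██··
─▣───██··
─────██··
██─████··
·█─████··

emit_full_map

████████
█────▲██
█─▣───██
█─────██
███─████
··█─████

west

█████████
█████████
█████████
████████·
█───▲─██·
█─▣───██·
█─────██·
███─████·
··█─████·

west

█████████
█████████
█████████
·████████
·█──▲──██
·█─▣───██
·█─────██
·███─████
···█─████

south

█████████
█████████
·████████
·█─────██
·█─▣▲──██
·█─────██
·███─████
···█─████
·········

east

█████████
█████████
████████·
█─────██·
█─▣─▲─██·
█─────██·
███─████·
··█─████·
·········

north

█████████
█████████
█████████
████████·
█───▲─██·
█─▣───██·
█─────██·
███─████·
··█─████·

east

█████████
█████████
█████████
███████··
────▲██··
─▣───██··
─────██··
██─████··
·█─████··


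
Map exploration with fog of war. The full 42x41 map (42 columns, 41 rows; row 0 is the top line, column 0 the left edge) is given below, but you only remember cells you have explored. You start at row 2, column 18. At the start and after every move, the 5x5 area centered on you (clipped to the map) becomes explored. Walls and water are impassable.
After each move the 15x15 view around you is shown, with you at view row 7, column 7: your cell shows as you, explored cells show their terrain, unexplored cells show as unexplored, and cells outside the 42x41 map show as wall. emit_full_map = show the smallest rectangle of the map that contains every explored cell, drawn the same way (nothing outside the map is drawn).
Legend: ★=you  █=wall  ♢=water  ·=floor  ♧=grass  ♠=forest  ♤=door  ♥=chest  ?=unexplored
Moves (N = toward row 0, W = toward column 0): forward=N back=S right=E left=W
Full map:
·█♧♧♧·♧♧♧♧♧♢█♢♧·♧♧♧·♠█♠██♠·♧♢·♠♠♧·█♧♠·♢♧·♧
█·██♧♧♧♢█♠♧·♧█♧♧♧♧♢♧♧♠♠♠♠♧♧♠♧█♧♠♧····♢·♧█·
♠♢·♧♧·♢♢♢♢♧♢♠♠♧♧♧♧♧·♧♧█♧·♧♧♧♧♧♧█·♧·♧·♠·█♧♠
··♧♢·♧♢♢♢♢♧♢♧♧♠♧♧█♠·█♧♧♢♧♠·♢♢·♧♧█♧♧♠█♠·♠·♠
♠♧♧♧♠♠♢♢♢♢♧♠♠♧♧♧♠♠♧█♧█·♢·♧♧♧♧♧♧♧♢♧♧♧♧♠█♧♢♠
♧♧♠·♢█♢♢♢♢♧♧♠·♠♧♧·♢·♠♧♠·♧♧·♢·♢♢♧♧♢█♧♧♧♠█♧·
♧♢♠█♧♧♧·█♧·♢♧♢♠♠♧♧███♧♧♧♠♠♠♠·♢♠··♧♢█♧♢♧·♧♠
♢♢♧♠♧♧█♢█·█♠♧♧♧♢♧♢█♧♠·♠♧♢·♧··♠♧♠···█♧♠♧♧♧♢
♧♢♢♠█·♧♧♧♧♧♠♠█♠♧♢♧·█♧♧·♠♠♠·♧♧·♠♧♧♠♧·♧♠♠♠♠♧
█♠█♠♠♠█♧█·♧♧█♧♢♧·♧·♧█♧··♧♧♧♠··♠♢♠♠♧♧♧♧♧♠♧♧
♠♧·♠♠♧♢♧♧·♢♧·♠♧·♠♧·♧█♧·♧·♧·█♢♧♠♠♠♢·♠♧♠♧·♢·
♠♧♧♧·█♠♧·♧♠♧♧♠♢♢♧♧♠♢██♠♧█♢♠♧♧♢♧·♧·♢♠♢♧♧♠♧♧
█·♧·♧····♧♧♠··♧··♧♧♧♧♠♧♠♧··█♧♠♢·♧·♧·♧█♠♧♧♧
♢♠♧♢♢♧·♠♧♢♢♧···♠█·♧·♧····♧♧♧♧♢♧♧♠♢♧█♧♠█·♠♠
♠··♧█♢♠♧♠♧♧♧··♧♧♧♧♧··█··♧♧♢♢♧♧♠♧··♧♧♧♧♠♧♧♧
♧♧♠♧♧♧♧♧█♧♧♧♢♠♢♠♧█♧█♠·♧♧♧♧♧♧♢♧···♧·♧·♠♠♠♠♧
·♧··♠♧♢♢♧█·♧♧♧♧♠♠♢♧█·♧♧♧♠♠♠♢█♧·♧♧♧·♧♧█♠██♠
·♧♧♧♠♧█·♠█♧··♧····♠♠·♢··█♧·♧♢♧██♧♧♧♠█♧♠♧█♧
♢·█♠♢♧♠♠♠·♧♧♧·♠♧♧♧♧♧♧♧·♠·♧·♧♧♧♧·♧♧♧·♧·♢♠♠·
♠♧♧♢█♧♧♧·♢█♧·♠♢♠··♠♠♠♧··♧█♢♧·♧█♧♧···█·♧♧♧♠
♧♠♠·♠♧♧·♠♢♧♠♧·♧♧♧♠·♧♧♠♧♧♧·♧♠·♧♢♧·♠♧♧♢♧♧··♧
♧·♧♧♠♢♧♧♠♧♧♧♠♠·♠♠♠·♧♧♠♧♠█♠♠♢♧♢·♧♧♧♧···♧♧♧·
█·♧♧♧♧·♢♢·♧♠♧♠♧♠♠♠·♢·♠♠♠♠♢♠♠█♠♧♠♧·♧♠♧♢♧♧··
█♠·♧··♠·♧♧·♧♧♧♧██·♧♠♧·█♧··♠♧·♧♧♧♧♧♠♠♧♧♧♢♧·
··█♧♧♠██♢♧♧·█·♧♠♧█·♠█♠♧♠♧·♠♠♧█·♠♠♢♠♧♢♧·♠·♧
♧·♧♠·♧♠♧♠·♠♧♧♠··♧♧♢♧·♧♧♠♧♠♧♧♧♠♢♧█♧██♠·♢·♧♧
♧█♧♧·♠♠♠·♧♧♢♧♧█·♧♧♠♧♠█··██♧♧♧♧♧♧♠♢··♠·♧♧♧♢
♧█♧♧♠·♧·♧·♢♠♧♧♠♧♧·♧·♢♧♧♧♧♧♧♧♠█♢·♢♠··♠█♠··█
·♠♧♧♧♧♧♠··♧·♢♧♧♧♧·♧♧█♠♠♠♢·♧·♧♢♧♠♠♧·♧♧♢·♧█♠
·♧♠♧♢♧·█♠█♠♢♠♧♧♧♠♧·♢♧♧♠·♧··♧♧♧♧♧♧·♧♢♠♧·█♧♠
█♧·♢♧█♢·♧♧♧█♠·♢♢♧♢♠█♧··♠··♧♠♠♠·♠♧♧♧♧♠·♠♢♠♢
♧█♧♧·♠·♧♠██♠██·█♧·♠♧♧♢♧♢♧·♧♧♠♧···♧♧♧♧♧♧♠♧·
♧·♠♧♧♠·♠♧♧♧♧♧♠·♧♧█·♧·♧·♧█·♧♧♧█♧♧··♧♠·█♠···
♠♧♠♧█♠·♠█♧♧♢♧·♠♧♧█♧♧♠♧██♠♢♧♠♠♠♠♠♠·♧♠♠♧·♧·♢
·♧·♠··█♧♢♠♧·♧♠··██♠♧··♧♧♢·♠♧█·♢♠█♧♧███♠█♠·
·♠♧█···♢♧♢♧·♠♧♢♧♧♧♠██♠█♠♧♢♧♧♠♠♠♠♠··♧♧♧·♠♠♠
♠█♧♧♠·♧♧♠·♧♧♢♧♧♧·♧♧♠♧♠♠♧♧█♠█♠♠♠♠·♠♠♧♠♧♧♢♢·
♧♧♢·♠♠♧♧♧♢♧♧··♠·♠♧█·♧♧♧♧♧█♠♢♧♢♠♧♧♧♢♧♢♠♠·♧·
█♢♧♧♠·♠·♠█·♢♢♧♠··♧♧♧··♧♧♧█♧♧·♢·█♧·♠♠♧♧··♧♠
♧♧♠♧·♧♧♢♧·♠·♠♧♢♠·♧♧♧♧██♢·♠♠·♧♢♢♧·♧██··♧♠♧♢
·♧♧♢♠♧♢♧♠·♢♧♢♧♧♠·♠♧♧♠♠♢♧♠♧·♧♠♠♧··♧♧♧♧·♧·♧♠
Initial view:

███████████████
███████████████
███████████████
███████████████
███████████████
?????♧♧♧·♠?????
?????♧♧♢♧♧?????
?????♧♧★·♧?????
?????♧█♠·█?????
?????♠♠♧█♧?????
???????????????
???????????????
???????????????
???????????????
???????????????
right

███████████████
███████████████
███████████████
███████████████
███████████████
????♧♧♧·♠█?????
????♧♧♢♧♧♠?????
????♧♧♧★♧♧?????
????♧█♠·█♧?????
????♠♠♧█♧█?????
???????????????
???????????????
???????????????
???????????????
???????????????

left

███████████████
███████████████
███████████████
███████████████
███████████████
?????♧♧♧·♠█????
?????♧♧♢♧♧♠????
?????♧♧★·♧♧????
?????♧█♠·█♧????
?????♠♠♧█♧█????
???????????????
???????????????
???????????????
???????????????
???????????????

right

███████████████
███████████████
███████████████
███████████████
███████████████
????♧♧♧·♠█?????
????♧♧♢♧♧♠?????
????♧♧♧★♧♧?????
????♧█♠·█♧?????
????♠♠♧█♧█?????
???????????????
???????????????
???????????????
???????????????
???????????????

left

███████████████
███████████████
███████████████
███████████████
███████████████
?????♧♧♧·♠█????
?????♧♧♢♧♧♠????
?????♧♧★·♧♧????
?????♧█♠·█♧????
?????♠♠♧█♧█????
???????????????
???????????????
???????????????
???????????????
???????????????

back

███████████████
███████████████
███████████████
███████████████
?????♧♧♧·♠█????
?????♧♧♢♧♧♠????
?????♧♧♧·♧♧????
?????♧█★·█♧????
?????♠♠♧█♧█????
?????♧·♢·♠?????
???????????????
???????????????
???????????????
???????????????
???????????????

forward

███████████████
███████████████
███████████████
███████████████
███████████████
?????♧♧♧·♠█????
?????♧♧♢♧♧♠????
?????♧♧★·♧♧????
?????♧█♠·█♧????
?????♠♠♧█♧█????
?????♧·♢·♠?????
???????????????
???????????????
???????????????
???????????????

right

███████████████
███████████████
███████████████
███████████████
███████████████
????♧♧♧·♠█?????
????♧♧♢♧♧♠?????
????♧♧♧★♧♧?????
????♧█♠·█♧?????
????♠♠♧█♧█?????
????♧·♢·♠??????
???????????????
???????????????
???????????????
???????????????

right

███████████████
███████████████
███████████████
███████████████
███████████████
???♧♧♧·♠█♠?????
???♧♧♢♧♧♠♠?????
???♧♧♧·★♧█?????
???♧█♠·█♧♧?????
???♠♠♧█♧█·?????
???♧·♢·♠???????
???????????????
???????????????
???????????????
???????????????

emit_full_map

♧♧♧·♠█♠
♧♧♢♧♧♠♠
♧♧♧·★♧█
♧█♠·█♧♧
♠♠♧█♧█·
♧·♢·♠??

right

███████████████
███████████████
███████████████
███████████████
███████████████
??♧♧♧·♠█♠█?????
??♧♧♢♧♧♠♠♠?????
??♧♧♧·♧★█♧?????
??♧█♠·█♧♧♢?????
??♠♠♧█♧█·♢?????
??♧·♢·♠????????
???????????????
???????????????
???????????????
???????????????

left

███████████████
███████████████
███████████████
███████████████
███████████████
???♧♧♧·♠█♠█????
???♧♧♢♧♧♠♠♠????
???♧♧♧·★♧█♧????
???♧█♠·█♧♧♢????
???♠♠♧█♧█·♢????
???♧·♢·♠???????
???????????????
???????????????
???????????????
???????????????

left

███████████████
███████████████
███████████████
███████████████
███████████████
????♧♧♧·♠█♠█???
????♧♧♢♧♧♠♠♠???
????♧♧♧★♧♧█♧???
????♧█♠·█♧♧♢???
????♠♠♧█♧█·♢???
????♧·♢·♠??????
???????????????
???????????????
???????????????
???????????????

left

███████████████
███████████████
███████████████
███████████████
███████████████
?????♧♧♧·♠█♠█??
?????♧♧♢♧♧♠♠♠??
?????♧♧★·♧♧█♧??
?????♧█♠·█♧♧♢??
?????♠♠♧█♧█·♢??
?????♧·♢·♠?????
???????????????
???????????????
???????????????
???????????????

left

███████████████
███████████████
███████████████
███████████████
███████████████
?????·♧♧♧·♠█♠█?
?????♧♧♧♢♧♧♠♠♠?
?????♧♧★♧·♧♧█♧?
?????♧♧█♠·█♧♧♢?
?????♧♠♠♧█♧█·♢?
??????♧·♢·♠????
???????????????
???????????????
???????????????
???????????????

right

███████████████
███████████████
███████████████
███████████████
███████████████
????·♧♧♧·♠█♠█??
????♧♧♧♢♧♧♠♠♠??
????♧♧♧★·♧♧█♧??
????♧♧█♠·█♧♧♢??
????♧♠♠♧█♧█·♢??
?????♧·♢·♠?????
???????????????
???????????????
???????????????
???????????????

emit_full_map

·♧♧♧·♠█♠█
♧♧♧♢♧♧♠♠♠
♧♧♧★·♧♧█♧
♧♧█♠·█♧♧♢
♧♠♠♧█♧█·♢
?♧·♢·♠???
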